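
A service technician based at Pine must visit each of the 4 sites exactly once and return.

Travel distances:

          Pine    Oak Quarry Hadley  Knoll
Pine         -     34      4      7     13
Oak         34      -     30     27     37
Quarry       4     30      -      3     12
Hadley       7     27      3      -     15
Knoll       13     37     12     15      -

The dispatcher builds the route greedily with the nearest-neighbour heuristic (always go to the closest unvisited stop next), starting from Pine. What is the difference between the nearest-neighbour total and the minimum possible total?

From Pine: Quarry=4, Hadley=7, Knoll=13, Oak=34 → choose Quarry (4).
From Quarry: Hadley=3, Knoll=12, Oak=30 → choose Hadley (3).
From Hadley: Knoll=15, Oak=27 → choose Knoll (15).
From Knoll: Oak=37 → choose Oak (37).
NN route Pine → Quarry → Hadley → Knoll → Oak → Pine costs 93.
Optimal: Pine → Quarry → Hadley → Oak → Knoll → Pine costs 84 (by enumerating all 12 distinct tours).
Excess = 93 − 84 = 9.

9 longer than the optimal tour.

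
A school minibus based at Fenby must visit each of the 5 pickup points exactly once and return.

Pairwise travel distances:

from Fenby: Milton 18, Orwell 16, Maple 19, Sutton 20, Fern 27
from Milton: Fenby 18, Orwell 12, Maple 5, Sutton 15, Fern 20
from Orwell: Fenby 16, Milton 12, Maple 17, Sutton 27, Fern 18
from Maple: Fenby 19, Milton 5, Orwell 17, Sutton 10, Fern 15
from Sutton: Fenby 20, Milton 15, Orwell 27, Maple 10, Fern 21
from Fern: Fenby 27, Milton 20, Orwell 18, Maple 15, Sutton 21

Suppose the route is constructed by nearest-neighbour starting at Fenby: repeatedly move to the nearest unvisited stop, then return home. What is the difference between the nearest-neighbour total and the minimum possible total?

3 longer than the optimal tour.

Fenby: Orwell=16, Milton=18, Maple=19, Sutton=20, Fern=27 ⇒ Orwell
Orwell: Milton=12, Maple=17, Fern=18, Sutton=27 ⇒ Milton
Milton: Maple=5, Sutton=15, Fern=20 ⇒ Maple
Maple: Sutton=10, Fern=15 ⇒ Sutton
Sutton: Fern=21 ⇒ Fern
NN route Fenby → Orwell → Milton → Maple → Sutton → Fern → Fenby costs 91.
Optimal: Fenby → Milton → Maple → Sutton → Fern → Orwell → Fenby costs 88 (by enumerating all 60 distinct tours).
Excess = 91 − 88 = 3.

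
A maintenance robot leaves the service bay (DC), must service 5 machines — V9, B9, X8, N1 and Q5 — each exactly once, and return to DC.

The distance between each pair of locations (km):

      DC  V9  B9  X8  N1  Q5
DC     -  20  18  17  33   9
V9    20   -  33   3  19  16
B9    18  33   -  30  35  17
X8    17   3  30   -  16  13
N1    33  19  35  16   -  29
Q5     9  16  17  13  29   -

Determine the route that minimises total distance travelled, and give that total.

DC → V9 → B9 → X8 → N1 → Q5 → DC: 20+33+30+16+29+9 = 137
DC → V9 → B9 → X8 → Q5 → N1 → DC: 20+33+30+13+29+33 = 158
DC → V9 → B9 → N1 → X8 → Q5 → DC: 20+33+35+16+13+9 = 126
DC → V9 → B9 → N1 → Q5 → X8 → DC: 20+33+35+29+13+17 = 147
DC → V9 → B9 → Q5 → X8 → N1 → DC: 20+33+17+13+16+33 = 132
DC → V9 → B9 → Q5 → N1 → X8 → DC: 20+33+17+29+16+17 = 132
DC → V9 → X8 → B9 → N1 → Q5 → DC: 20+3+30+35+29+9 = 126
DC → V9 → X8 → B9 → Q5 → N1 → DC: 20+3+30+17+29+33 = 132
DC → V9 → X8 → N1 → B9 → Q5 → DC: 20+3+16+35+17+9 = 100
DC → V9 → X8 → N1 → Q5 → B9 → DC: 20+3+16+29+17+18 = 103
DC → V9 → X8 → Q5 → B9 → N1 → DC: 20+3+13+17+35+33 = 121
DC → V9 → X8 → Q5 → N1 → B9 → DC: 20+3+13+29+35+18 = 118
DC → V9 → N1 → B9 → X8 → Q5 → DC: 20+19+35+30+13+9 = 126
DC → V9 → N1 → B9 → Q5 → X8 → DC: 20+19+35+17+13+17 = 121
… (46 more)
DC → B9 → N1 → V9 → X8 → Q5 → DC: 18+35+19+3+13+9 = 97  ← best
The minimum is 97.
One optimal route: DC → B9 → N1 → V9 → X8 → Q5 → DC (or its reverse).

Minimum total distance: 97 km.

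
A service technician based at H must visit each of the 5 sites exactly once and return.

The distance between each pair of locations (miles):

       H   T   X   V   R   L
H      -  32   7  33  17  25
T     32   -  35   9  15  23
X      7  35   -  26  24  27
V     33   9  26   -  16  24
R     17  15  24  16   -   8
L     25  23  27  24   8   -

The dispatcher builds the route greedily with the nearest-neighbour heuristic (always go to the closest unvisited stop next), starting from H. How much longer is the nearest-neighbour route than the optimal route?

The nearest-neighbour route is 14 miles longer than optimal.

From H: X=7, R=17, L=25, T=32, V=33 → choose X (7).
From X: R=24, V=26, L=27, T=35 → choose R (24).
From R: L=8, T=15, V=16 → choose L (8).
From L: T=23, V=24 → choose T (23).
From T: V=9 → choose V (9).
NN route H → X → R → L → T → V → H costs 104.
Optimal: H → X → V → T → R → L → H costs 90 (by enumerating all 60 distinct tours).
Excess = 104 − 90 = 14.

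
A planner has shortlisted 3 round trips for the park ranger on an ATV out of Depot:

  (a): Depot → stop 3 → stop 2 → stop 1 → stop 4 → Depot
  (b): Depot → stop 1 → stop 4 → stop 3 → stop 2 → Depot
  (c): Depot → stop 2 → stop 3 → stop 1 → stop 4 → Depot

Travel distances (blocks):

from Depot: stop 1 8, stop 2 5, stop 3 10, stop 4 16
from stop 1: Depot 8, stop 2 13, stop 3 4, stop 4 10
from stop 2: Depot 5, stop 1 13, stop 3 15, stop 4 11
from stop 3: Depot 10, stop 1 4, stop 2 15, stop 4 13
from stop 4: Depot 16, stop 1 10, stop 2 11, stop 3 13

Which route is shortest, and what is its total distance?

(a): 10 + 15 + 13 + 10 + 16 = 64
(b): 8 + 10 + 13 + 15 + 5 = 51
(c): 5 + 15 + 4 + 10 + 16 = 50

50 blocks — (c) is the shortest.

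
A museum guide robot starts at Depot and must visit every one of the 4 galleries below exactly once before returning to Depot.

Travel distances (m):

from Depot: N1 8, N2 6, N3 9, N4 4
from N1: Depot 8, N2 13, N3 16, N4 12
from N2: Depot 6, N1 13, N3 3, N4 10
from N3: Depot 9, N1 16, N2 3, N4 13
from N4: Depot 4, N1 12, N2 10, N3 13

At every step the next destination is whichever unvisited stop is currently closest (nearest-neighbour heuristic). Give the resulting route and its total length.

Nearest-neighbour total = 41 m; route Depot → N4 → N2 → N3 → N1 → Depot.

Depot → [N4:4 / N2:6 / N1:8 / N3:9] → N4 (4)
N4 → [N2:10 / N1:12 / N3:13] → N2 (10)
N2 → [N3:3 / N1:13] → N3 (3)
N3 → [N1:16] → N1 (16)
Return N1→Depot: 8.
Total = 4 + 10 + 3 + 16 + 8 = 41.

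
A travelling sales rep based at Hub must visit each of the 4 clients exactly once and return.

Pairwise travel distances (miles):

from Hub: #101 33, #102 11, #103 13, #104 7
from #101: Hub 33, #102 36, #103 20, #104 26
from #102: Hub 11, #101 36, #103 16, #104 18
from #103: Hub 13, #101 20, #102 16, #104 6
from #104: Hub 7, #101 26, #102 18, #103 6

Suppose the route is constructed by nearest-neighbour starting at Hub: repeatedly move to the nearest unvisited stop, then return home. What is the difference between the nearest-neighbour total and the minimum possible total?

From Hub: #104=7, #102=11, #103=13, #101=33 → choose #104 (7).
From #104: #103=6, #102=18, #101=26 → choose #103 (6).
From #103: #102=16, #101=20 → choose #102 (16).
From #102: #101=36 → choose #101 (36).
NN route Hub → #104 → #103 → #102 → #101 → Hub costs 98.
Optimal: Hub → #102 → #101 → #103 → #104 → Hub costs 80 (by enumerating all 12 distinct tours).
Excess = 98 − 80 = 18.

The nearest-neighbour route is 18 miles longer than optimal.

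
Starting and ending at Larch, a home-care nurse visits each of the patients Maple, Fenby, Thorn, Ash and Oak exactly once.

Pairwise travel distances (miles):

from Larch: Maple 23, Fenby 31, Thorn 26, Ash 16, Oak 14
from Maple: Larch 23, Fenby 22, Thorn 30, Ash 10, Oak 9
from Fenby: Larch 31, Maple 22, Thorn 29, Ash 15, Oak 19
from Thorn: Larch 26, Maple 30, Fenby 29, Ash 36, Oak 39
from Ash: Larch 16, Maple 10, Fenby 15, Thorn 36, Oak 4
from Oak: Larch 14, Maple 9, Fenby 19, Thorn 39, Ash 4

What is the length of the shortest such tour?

Shortest round trip = 103 miles.

There are 60 distinct closed tours to check (reversals are equivalent).
Larch→Maple→Fenby→Thorn→Ash→Oak→Larch: 23+22+29+36+4+14 = 128
Larch→Maple→Fenby→Thorn→Oak→Ash→Larch: 23+22+29+39+4+16 = 133
Larch→Maple→Fenby→Ash→Thorn→Oak→Larch: 23+22+15+36+39+14 = 149
Larch→Maple→Fenby→Ash→Oak→Thorn→Larch: 23+22+15+4+39+26 = 129
Larch→Maple→Fenby→Oak→Thorn→Ash→Larch: 23+22+19+39+36+16 = 155
Larch→Maple→Fenby→Oak→Ash→Thorn→Larch: 23+22+19+4+36+26 = 130
Larch→Maple→Thorn→Fenby→Ash→Oak→Larch: 23+30+29+15+4+14 = 115
Larch→Maple→Thorn→Fenby→Oak→Ash→Larch: 23+30+29+19+4+16 = 121
Larch→Maple→Thorn→Ash→Fenby→Oak→Larch: 23+30+36+15+19+14 = 137
Larch→Maple→Thorn→Ash→Oak→Fenby→Larch: 23+30+36+4+19+31 = 143
Larch→Maple→Thorn→Oak→Fenby→Ash→Larch: 23+30+39+19+15+16 = 142
Larch→Maple→Thorn→Oak→Ash→Fenby→Larch: 23+30+39+4+15+31 = 142
Larch→Maple→Ash→Fenby→Thorn→Oak→Larch: 23+10+15+29+39+14 = 130
Larch→Maple→Ash→Fenby→Oak→Thorn→Larch: 23+10+15+19+39+26 = 132
… (46 more)
Larch→Thorn→Fenby→Ash→Maple→Oak→Larch: 26+29+15+10+9+14 = 103  ← best
The minimum is 103.
One optimal route: Larch → Thorn → Fenby → Ash → Maple → Oak → Larch (or its reverse).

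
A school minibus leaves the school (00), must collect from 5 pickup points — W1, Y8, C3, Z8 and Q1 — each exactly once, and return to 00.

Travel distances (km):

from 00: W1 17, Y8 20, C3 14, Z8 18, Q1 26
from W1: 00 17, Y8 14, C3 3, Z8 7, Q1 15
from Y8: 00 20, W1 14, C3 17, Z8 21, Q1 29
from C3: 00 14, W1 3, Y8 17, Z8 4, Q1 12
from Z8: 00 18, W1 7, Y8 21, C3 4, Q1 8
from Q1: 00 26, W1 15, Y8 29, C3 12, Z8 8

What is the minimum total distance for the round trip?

With 5 stops there are 5!/2 = 60 distinct round trips (a route and its reverse cost the same).
00-W1-Y8-C3-Z8-Q1-00: 17+14+17+4+8+26 = 86
00-W1-Y8-C3-Q1-Z8-00: 17+14+17+12+8+18 = 86
00-W1-Y8-Z8-C3-Q1-00: 17+14+21+4+12+26 = 94
00-W1-Y8-Z8-Q1-C3-00: 17+14+21+8+12+14 = 86
00-W1-Y8-Q1-C3-Z8-00: 17+14+29+12+4+18 = 94
00-W1-Y8-Q1-Z8-C3-00: 17+14+29+8+4+14 = 86
00-W1-C3-Y8-Z8-Q1-00: 17+3+17+21+8+26 = 92
00-W1-C3-Y8-Q1-Z8-00: 17+3+17+29+8+18 = 92
00-W1-C3-Z8-Y8-Q1-00: 17+3+4+21+29+26 = 100
00-W1-C3-Z8-Q1-Y8-00: 17+3+4+8+29+20 = 81
00-W1-C3-Q1-Y8-Z8-00: 17+3+12+29+21+18 = 100
00-W1-C3-Q1-Z8-Y8-00: 17+3+12+8+21+20 = 81
00-W1-Z8-Y8-C3-Q1-00: 17+7+21+17+12+26 = 100
00-W1-Z8-Y8-Q1-C3-00: 17+7+21+29+12+14 = 100
… (46 more)
00-Y8-W1-C3-Z8-Q1-00: 20+14+3+4+8+26 = 75  ← best
The minimum is 75.
One optimal route: 00 → Y8 → W1 → C3 → Z8 → Q1 → 00 (or its reverse).

75 km — the shortest possible round trip.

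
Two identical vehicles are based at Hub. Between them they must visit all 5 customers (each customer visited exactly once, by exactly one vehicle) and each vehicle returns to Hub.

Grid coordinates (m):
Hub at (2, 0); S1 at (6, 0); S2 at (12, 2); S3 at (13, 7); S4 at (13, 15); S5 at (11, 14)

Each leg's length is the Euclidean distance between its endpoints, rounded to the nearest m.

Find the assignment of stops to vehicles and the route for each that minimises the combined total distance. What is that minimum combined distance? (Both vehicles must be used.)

50 m — the smallest possible combined total.

Check every non-empty split of the stops between the two vehicles; for each half take its own optimal tour:
  {S1} + {S2, S3, S4, S5}: 8 + 42 = 50
  {S2} + {S1, S3, S4, S5}: 20 + 41 = 61
  {S1, S2} + {S3, S4, S5}: 20 + 40 = 60
  {S3} + {S1, S2, S4, S5}: 26 + 42 = 68
  {S1, S3} + {S2, S4, S5}: 27 + 42 = 69
  {S2, S3} + {S1, S4, S5}: 28 + 40 = 68
  … (15 splits in total)
Best: vehicle 1 Hub → S1 → Hub = 8; vehicle 2 Hub → S2 → S3 → S4 → S5 → Hub = 42; combined 50.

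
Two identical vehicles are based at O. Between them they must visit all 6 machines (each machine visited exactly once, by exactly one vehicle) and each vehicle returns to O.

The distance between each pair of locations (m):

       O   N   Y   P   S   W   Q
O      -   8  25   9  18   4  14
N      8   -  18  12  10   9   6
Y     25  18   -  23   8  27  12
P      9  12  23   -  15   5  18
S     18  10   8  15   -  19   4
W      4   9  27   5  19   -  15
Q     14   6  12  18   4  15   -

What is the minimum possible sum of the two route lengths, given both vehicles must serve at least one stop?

Try each way of splitting the stops between the two vehicles (each non-empty) and, for each split, find the best tour for each vehicle:
  {N} + {Y, P, S, W, Q}: 16 + 58 = 74
  {Y} + {N, P, S, W, Q}: 50 + 42 = 92
  {N, Y} + {P, S, W, Q}: 51 + 42 = 93
  {P} + {N, Y, S, W, Q}: 18 + 56 = 74
  {N, P} + {Y, S, W, Q}: 29 + 56 = 85
  {Y, P} + {N, S, W, Q}: 57 + 41 = 98
  … (31 splits in total)
  {W} + {N, Y, P, S, Q}: 8 + 58 = 66  ← best
Best: vehicle 1 O → W → O = 8; vehicle 2 O → N → Q → Y → S → P → O = 58; combined 66.

Minimum combined distance: 66 m.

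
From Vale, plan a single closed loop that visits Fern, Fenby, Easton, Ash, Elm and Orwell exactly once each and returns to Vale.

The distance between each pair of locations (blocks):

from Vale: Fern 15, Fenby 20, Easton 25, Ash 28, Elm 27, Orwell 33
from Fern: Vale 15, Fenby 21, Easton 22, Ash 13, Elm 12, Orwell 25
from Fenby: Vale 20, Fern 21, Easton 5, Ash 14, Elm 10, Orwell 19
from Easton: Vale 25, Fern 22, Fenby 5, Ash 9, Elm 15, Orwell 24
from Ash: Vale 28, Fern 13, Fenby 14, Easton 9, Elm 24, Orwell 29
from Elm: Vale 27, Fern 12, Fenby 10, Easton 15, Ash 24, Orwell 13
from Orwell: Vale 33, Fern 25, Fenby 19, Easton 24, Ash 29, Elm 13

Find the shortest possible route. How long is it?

98 blocks — the shortest possible round trip.

With 6 stops there are 6!/2 = 360 distinct round trips (a route and its reverse cost the same).
Vale-Fern-Fenby-Easton-Ash-Elm-Orwell-Vale: 15+21+5+9+24+13+33 = 120
Vale-Fern-Fenby-Easton-Ash-Orwell-Elm-Vale: 15+21+5+9+29+13+27 = 119
Vale-Fern-Fenby-Easton-Elm-Ash-Orwell-Vale: 15+21+5+15+24+29+33 = 142
Vale-Fern-Fenby-Easton-Elm-Orwell-Ash-Vale: 15+21+5+15+13+29+28 = 126
Vale-Fern-Fenby-Easton-Orwell-Ash-Elm-Vale: 15+21+5+24+29+24+27 = 145
Vale-Fern-Fenby-Easton-Orwell-Elm-Ash-Vale: 15+21+5+24+13+24+28 = 130
Vale-Fern-Fenby-Ash-Easton-Elm-Orwell-Vale: 15+21+14+9+15+13+33 = 120
Vale-Fern-Fenby-Ash-Easton-Orwell-Elm-Vale: 15+21+14+9+24+13+27 = 123
… (352 more)
Vale-Fern-Ash-Easton-Fenby-Elm-Orwell-Vale: 15+13+9+5+10+13+33 = 98  ← best
The minimum is 98.
One optimal route: Vale → Fern → Ash → Easton → Fenby → Elm → Orwell → Vale (or its reverse).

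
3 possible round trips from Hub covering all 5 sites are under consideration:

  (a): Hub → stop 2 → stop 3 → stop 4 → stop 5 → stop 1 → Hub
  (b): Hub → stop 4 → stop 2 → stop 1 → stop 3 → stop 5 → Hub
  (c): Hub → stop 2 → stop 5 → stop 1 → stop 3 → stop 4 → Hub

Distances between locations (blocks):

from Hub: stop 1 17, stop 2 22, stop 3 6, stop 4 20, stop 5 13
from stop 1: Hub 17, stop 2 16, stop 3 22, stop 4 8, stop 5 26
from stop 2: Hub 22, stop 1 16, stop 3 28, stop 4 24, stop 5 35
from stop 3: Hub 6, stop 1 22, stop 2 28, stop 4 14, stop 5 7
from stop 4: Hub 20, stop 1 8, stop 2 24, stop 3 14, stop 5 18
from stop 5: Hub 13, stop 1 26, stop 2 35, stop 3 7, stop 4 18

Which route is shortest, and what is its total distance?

(a): 22 + 28 + 14 + 18 + 26 + 17 = 125
(b): 20 + 24 + 16 + 22 + 7 + 13 = 102
(c): 22 + 35 + 26 + 22 + 14 + 20 = 139

102 blocks — (b) is the shortest.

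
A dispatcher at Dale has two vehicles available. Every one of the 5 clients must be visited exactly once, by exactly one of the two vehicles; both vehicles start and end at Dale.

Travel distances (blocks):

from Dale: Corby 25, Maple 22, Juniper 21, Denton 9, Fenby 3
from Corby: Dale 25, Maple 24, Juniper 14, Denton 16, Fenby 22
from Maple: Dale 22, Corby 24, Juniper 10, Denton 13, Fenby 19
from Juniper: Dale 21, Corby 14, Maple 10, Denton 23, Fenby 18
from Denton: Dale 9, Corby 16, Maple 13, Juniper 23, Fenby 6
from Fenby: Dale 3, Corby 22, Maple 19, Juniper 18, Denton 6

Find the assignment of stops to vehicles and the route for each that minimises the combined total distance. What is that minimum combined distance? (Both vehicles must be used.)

Try each way of splitting the stops between the two vehicles (each non-empty) and, for each split, find the best tour for each vehicle:
  {Corby} + {Maple, Juniper, Denton, Fenby}: 50 + 53 = 103
  {Maple} + {Corby, Juniper, Denton, Fenby}: 44 + 60 = 104
  {Corby, Maple} + {Juniper, Denton, Fenby}: 71 + 53 = 124
  {Juniper} + {Corby, Maple, Denton, Fenby}: 42 + 71 = 113
  {Corby, Juniper} + {Maple, Denton, Fenby}: 60 + 44 = 104
  {Maple, Juniper} + {Corby, Denton, Fenby}: 53 + 50 = 103
  … (15 splits in total)
  {Corby, Maple, Juniper, Denton} + {Fenby}: 71 + 6 = 77  ← best
Best: vehicle 1 Dale → Corby → Juniper → Maple → Denton → Dale = 71; vehicle 2 Dale → Fenby → Dale = 6; combined 77.

Minimum combined distance: 77 blocks.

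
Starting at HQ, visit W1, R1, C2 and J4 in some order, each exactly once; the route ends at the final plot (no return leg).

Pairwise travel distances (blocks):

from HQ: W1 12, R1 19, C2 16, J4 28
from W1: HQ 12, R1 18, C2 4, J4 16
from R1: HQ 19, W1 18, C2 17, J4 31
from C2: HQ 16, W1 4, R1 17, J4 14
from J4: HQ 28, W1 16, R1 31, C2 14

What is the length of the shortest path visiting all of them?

There are 4! = 24 possible orderings.
HQ - W1 - R1 - C2 - J4: 12+18+17+14 = 61
HQ - W1 - R1 - J4 - C2: 12+18+31+14 = 75
HQ - W1 - C2 - R1 - J4: 12+4+17+31 = 64
HQ - W1 - C2 - J4 - R1: 12+4+14+31 = 61
HQ - W1 - J4 - R1 - C2: 12+16+31+17 = 76
HQ - W1 - J4 - C2 - R1: 12+16+14+17 = 59
HQ - R1 - W1 - C2 - J4: 19+18+4+14 = 55
HQ - R1 - W1 - J4 - C2: 19+18+16+14 = 67
HQ - R1 - C2 - W1 - J4: 19+17+4+16 = 56
HQ - R1 - C2 - J4 - W1: 19+17+14+16 = 66
HQ - R1 - J4 - W1 - C2: 19+31+16+4 = 70
HQ - R1 - J4 - C2 - W1: 19+31+14+4 = 68
HQ - C2 - W1 - R1 - J4: 16+4+18+31 = 69
HQ - C2 - W1 - J4 - R1: 16+4+16+31 = 67
… (10 more)
The minimum is 55.
One shortest path: HQ → R1 → W1 → C2 → J4.

55 blocks — the minimum one-way total.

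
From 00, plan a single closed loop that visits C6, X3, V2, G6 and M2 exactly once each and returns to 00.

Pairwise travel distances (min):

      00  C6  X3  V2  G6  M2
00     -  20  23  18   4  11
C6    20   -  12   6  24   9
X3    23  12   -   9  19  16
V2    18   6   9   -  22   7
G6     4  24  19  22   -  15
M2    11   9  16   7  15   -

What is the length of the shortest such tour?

There are 60 distinct closed tours to check (reversals are equivalent).
00→C6→X3→V2→G6→M2→00: 20+12+9+22+15+11 = 89
00→C6→X3→V2→M2→G6→00: 20+12+9+7+15+4 = 67
00→C6→X3→G6→V2→M2→00: 20+12+19+22+7+11 = 91
00→C6→X3→G6→M2→V2→00: 20+12+19+15+7+18 = 91
00→C6→X3→M2→V2→G6→00: 20+12+16+7+22+4 = 81
00→C6→X3→M2→G6→V2→00: 20+12+16+15+22+18 = 103
00→C6→V2→X3→G6→M2→00: 20+6+9+19+15+11 = 80
00→C6→V2→X3→M2→G6→00: 20+6+9+16+15+4 = 70
00→C6→V2→G6→X3→M2→00: 20+6+22+19+16+11 = 94
00→C6→V2→G6→M2→X3→00: 20+6+22+15+16+23 = 102
00→C6→V2→M2→X3→G6→00: 20+6+7+16+19+4 = 72
00→C6→V2→M2→G6→X3→00: 20+6+7+15+19+23 = 90
00→C6→G6→X3→V2→M2→00: 20+24+19+9+7+11 = 90
00→C6→G6→X3→M2→V2→00: 20+24+19+16+7+18 = 104
… (46 more)
00→G6→X3→V2→C6→M2→00: 4+19+9+6+9+11 = 58  ← best
The minimum is 58.
One optimal route: 00 → G6 → X3 → V2 → C6 → M2 → 00 (or its reverse).

Shortest round trip = 58 min.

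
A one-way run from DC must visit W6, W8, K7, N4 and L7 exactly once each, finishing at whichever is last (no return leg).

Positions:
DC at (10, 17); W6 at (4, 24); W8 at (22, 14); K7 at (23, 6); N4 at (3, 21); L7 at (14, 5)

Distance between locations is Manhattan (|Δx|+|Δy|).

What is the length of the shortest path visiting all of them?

Shortest open route: 62.

There are 5! = 120 possible orderings.
DC - W6 - W8 - K7 - N4 - L7: 13+28+9+35+27 = 112
DC - W6 - W8 - K7 - L7 - N4: 13+28+9+10+27 = 87
DC - W6 - W8 - N4 - K7 - L7: 13+28+26+35+10 = 112
DC - W6 - W8 - N4 - L7 - K7: 13+28+26+27+10 = 104
DC - W6 - W8 - L7 - K7 - N4: 13+28+17+10+35 = 103
DC - W6 - W8 - L7 - N4 - K7: 13+28+17+27+35 = 120
DC - W6 - K7 - W8 - N4 - L7: 13+37+9+26+27 = 112
DC - W6 - K7 - W8 - L7 - N4: 13+37+9+17+27 = 103
DC - W6 - K7 - N4 - W8 - L7: 13+37+35+26+17 = 128
DC - W6 - K7 - N4 - L7 - W8: 13+37+35+27+17 = 129
DC - W6 - K7 - L7 - W8 - N4: 13+37+10+17+26 = 103
DC - W6 - K7 - L7 - N4 - W8: 13+37+10+27+26 = 113
DC - W6 - N4 - W8 - K7 - L7: 13+4+26+9+10 = 62
DC - W6 - N4 - W8 - L7 - K7: 13+4+26+17+10 = 70
… (106 more)
The minimum is 62.
One shortest path: DC → W6 → N4 → W8 → K7 → L7.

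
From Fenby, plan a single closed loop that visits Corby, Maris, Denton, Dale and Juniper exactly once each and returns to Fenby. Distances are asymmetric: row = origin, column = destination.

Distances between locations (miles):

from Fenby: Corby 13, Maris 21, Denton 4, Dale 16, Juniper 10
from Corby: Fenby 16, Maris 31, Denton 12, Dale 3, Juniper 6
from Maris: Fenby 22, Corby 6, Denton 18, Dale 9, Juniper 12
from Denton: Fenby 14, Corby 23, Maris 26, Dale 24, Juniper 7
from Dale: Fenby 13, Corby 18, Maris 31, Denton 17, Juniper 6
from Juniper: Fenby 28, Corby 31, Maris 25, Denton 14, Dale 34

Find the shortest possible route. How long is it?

Fenby-Corby-Maris-Denton-Dale-Juniper-Fenby: 13+31+18+24+6+28 = 120
Fenby-Corby-Maris-Denton-Juniper-Dale-Fenby: 13+31+18+7+34+13 = 116
Fenby-Corby-Maris-Dale-Denton-Juniper-Fenby: 13+31+9+17+7+28 = 105
Fenby-Corby-Maris-Dale-Juniper-Denton-Fenby: 13+31+9+6+14+14 = 87
Fenby-Corby-Maris-Juniper-Denton-Dale-Fenby: 13+31+12+14+24+13 = 107
Fenby-Corby-Maris-Juniper-Dale-Denton-Fenby: 13+31+12+34+17+14 = 121
Fenby-Corby-Denton-Maris-Dale-Juniper-Fenby: 13+12+26+9+6+28 = 94
Fenby-Corby-Denton-Maris-Juniper-Dale-Fenby: 13+12+26+12+34+13 = 110
Fenby-Corby-Denton-Dale-Maris-Juniper-Fenby: 13+12+24+31+12+28 = 120
Fenby-Corby-Denton-Dale-Juniper-Maris-Fenby: 13+12+24+6+25+22 = 102
Fenby-Corby-Denton-Juniper-Maris-Dale-Fenby: 13+12+7+25+9+13 = 79
Fenby-Corby-Denton-Juniper-Dale-Maris-Fenby: 13+12+7+34+31+22 = 119
Fenby-Corby-Dale-Maris-Denton-Juniper-Fenby: 13+3+31+18+7+28 = 100
Fenby-Corby-Dale-Maris-Juniper-Denton-Fenby: 13+3+31+12+14+14 = 87
… (106 more)
Fenby-Denton-Juniper-Maris-Corby-Dale-Fenby: 4+7+25+6+3+13 = 58  ← best
The minimum is 58.
One optimal route: Fenby → Denton → Juniper → Maris → Corby → Dale → Fenby.

Shortest round trip = 58 miles.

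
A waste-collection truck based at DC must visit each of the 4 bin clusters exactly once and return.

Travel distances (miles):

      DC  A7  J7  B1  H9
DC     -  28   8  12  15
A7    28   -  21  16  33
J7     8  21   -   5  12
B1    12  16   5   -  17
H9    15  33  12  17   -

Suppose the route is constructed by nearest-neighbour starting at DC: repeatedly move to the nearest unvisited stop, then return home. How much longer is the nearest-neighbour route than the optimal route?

1 miles longer than the optimal tour.

From DC: J7=8, B1=12, H9=15, A7=28 → choose J7 (8).
From J7: B1=5, H9=12, A7=21 → choose B1 (5).
From B1: A7=16, H9=17 → choose A7 (16).
From A7: H9=33 → choose H9 (33).
NN route DC → J7 → B1 → A7 → H9 → DC costs 77.
Optimal: DC → A7 → B1 → J7 → H9 → DC costs 76 (by enumerating all 12 distinct tours).
Excess = 77 − 76 = 1.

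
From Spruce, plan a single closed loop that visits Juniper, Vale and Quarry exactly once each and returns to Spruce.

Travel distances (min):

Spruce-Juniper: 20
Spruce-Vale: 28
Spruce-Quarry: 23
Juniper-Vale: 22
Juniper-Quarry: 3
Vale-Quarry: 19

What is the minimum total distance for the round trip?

Spruce - Juniper - Vale - Quarry - Spruce: 20+22+19+23 = 84
Spruce - Juniper - Quarry - Vale - Spruce: 20+3+19+28 = 70
Spruce - Vale - Juniper - Quarry - Spruce: 28+22+3+23 = 76
The minimum is 70.
One optimal route: Spruce → Juniper → Quarry → Vale → Spruce (or its reverse).

70 min — the shortest possible round trip.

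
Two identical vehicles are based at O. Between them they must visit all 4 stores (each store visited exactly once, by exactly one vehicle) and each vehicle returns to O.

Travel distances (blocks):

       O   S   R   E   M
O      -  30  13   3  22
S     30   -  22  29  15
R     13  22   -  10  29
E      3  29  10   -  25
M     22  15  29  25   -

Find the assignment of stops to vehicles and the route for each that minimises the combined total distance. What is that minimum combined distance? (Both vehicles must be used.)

Minimum combined distance: 78 blocks.

Try each way of splitting the stops between the two vehicles (each non-empty) and, for each split, find the best tour for each vehicle:
  {S} + {R, E, M}: 60 + 64 = 124
  {R} + {S, E, M}: 26 + 69 = 95
  {S, R} + {E, M}: 65 + 50 = 115
  {E} + {S, R, M}: 6 + 72 = 78
  {S, E} + {R, M}: 62 + 64 = 126
  {R, E} + {S, M}: 26 + 67 = 93
  … (7 splits in total)
Best: vehicle 1 O → E → O = 6; vehicle 2 O → R → S → M → O = 72; combined 78.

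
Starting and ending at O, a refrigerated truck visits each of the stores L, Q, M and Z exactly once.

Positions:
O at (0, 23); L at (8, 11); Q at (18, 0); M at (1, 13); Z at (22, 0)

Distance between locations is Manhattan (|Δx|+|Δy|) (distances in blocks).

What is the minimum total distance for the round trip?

There are 12 distinct closed tours to check (reversals are equivalent).
O - L - Q - M - Z - O: 20+21+30+34+45 = 150
O - L - Q - Z - M - O: 20+21+4+34+11 = 90
O - L - M - Q - Z - O: 20+9+30+4+45 = 108
O - L - M - Z - Q - O: 20+9+34+4+41 = 108
O - L - Z - Q - M - O: 20+25+4+30+11 = 90
O - L - Z - M - Q - O: 20+25+34+30+41 = 150
O - Q - L - M - Z - O: 41+21+9+34+45 = 150
O - Q - L - Z - M - O: 41+21+25+34+11 = 132
O - Q - M - L - Z - O: 41+30+9+25+45 = 150
O - Q - Z - L - M - O: 41+4+25+9+11 = 90
O - M - L - Q - Z - O: 11+9+21+4+45 = 90
O - M - Q - L - Z - O: 11+30+21+25+45 = 132
The minimum is 90.
One optimal route: O → L → Q → Z → M → O (or its reverse).

90 blocks — the shortest possible round trip.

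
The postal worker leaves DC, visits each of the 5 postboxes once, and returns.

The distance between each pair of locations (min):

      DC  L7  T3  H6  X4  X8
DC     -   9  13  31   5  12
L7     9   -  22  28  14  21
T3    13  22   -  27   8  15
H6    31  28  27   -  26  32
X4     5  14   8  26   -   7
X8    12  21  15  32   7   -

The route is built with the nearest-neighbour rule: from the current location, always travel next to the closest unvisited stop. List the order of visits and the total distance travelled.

DC → [X4:5 / L7:9 / X8:12 / T3:13 / H6:31] → X4 (5)
X4 → [X8:7 / T3:8 / L7:14 / H6:26] → X8 (7)
X8 → [T3:15 / L7:21 / H6:32] → T3 (15)
T3 → [L7:22 / H6:27] → L7 (22)
L7 → [H6:28] → H6 (28)
Return H6→DC: 31.
Total = 5 + 7 + 15 + 22 + 28 + 31 = 108.

Nearest-neighbour total = 108 min; route DC → X4 → X8 → T3 → L7 → H6 → DC.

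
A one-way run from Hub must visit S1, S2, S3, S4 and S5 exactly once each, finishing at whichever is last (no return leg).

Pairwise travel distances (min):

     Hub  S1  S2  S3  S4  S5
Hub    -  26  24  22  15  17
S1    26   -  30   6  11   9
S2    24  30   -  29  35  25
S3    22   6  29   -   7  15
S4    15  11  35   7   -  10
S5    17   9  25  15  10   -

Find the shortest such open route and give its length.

There are 5! = 120 possible orderings.
Hub→S1→S2→S3→S4→S5: 26+30+29+7+10 = 102
Hub→S1→S2→S3→S5→S4: 26+30+29+15+10 = 110
Hub→S1→S2→S4→S3→S5: 26+30+35+7+15 = 113
Hub→S1→S2→S4→S5→S3: 26+30+35+10+15 = 116
Hub→S1→S2→S5→S3→S4: 26+30+25+15+7 = 103
Hub→S1→S2→S5→S4→S3: 26+30+25+10+7 = 98
Hub→S1→S3→S2→S4→S5: 26+6+29+35+10 = 106
Hub→S1→S3→S2→S5→S4: 26+6+29+25+10 = 96
Hub→S1→S3→S4→S2→S5: 26+6+7+35+25 = 99
Hub→S1→S3→S4→S5→S2: 26+6+7+10+25 = 74
Hub→S1→S3→S5→S2→S4: 26+6+15+25+35 = 107
Hub→S1→S3→S5→S4→S2: 26+6+15+10+35 = 92
Hub→S1→S4→S2→S3→S5: 26+11+35+29+15 = 116
Hub→S1→S4→S2→S5→S3: 26+11+35+25+15 = 112
… (106 more)
Hub→S4→S3→S1→S5→S2: 15+7+6+9+25 = 62  ← best
The minimum is 62.
One shortest path: Hub → S4 → S3 → S1 → S5 → S2.

Shortest open route: 62 min.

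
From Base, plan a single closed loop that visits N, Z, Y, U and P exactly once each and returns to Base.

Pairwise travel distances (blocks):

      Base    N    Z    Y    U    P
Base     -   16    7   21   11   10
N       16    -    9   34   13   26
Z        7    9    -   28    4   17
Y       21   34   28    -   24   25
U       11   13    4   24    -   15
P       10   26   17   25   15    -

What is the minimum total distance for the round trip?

88 blocks — the shortest possible round trip.

There are 60 distinct closed tours to check (reversals are equivalent).
Base-N-Z-Y-U-P-Base: 16+9+28+24+15+10 = 102
Base-N-Z-Y-P-U-Base: 16+9+28+25+15+11 = 104
Base-N-Z-U-Y-P-Base: 16+9+4+24+25+10 = 88
Base-N-Z-U-P-Y-Base: 16+9+4+15+25+21 = 90
Base-N-Z-P-Y-U-Base: 16+9+17+25+24+11 = 102
Base-N-Z-P-U-Y-Base: 16+9+17+15+24+21 = 102
Base-N-Y-Z-U-P-Base: 16+34+28+4+15+10 = 107
Base-N-Y-Z-P-U-Base: 16+34+28+17+15+11 = 121
Base-N-Y-U-Z-P-Base: 16+34+24+4+17+10 = 105
Base-N-Y-U-P-Z-Base: 16+34+24+15+17+7 = 113
Base-N-Y-P-Z-U-Base: 16+34+25+17+4+11 = 107
Base-N-Y-P-U-Z-Base: 16+34+25+15+4+7 = 101
Base-N-U-Z-Y-P-Base: 16+13+4+28+25+10 = 96
Base-N-U-Z-P-Y-Base: 16+13+4+17+25+21 = 96
… (46 more)
The minimum is 88.
One optimal route: Base → N → Z → U → Y → P → Base (or its reverse).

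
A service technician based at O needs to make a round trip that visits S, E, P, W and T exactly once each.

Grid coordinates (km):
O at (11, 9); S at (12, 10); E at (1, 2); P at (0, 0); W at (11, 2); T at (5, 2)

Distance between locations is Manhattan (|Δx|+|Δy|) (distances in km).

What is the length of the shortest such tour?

There are 60 distinct closed tours to check (reversals are equivalent).
O → S → E → P → W → T → O: 2+19+3+13+6+13 = 56
O → S → E → P → T → W → O: 2+19+3+7+6+7 = 44
O → S → E → W → P → T → O: 2+19+10+13+7+13 = 64
O → S → E → W → T → P → O: 2+19+10+6+7+20 = 64
O → S → E → T → P → W → O: 2+19+4+7+13+7 = 52
O → S → E → T → W → P → O: 2+19+4+6+13+20 = 64
O → S → P → E → W → T → O: 2+22+3+10+6+13 = 56
O → S → P → E → T → W → O: 2+22+3+4+6+7 = 44
O → S → P → W → E → T → O: 2+22+13+10+4+13 = 64
O → S → P → W → T → E → O: 2+22+13+6+4+17 = 64
O → S → P → T → E → W → O: 2+22+7+4+10+7 = 52
O → S → P → T → W → E → O: 2+22+7+6+10+17 = 64
O → S → W → E → P → T → O: 2+9+10+3+7+13 = 44
O → S → W → E → T → P → O: 2+9+10+4+7+20 = 52
… (46 more)
The minimum is 44.
One optimal route: O → S → E → P → T → W → O (or its reverse).

44 km — the shortest possible round trip.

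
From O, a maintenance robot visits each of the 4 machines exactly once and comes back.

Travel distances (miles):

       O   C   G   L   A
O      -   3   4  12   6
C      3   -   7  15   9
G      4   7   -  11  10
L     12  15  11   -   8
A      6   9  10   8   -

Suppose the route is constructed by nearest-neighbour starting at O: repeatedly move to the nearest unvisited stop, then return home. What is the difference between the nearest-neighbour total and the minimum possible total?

From O: C=3, G=4, A=6, L=12 → choose C (3).
From C: G=7, A=9, L=15 → choose G (7).
From G: A=10, L=11 → choose A (10).
From A: L=8 → choose L (8).
NN route O → C → G → A → L → O costs 40.
Optimal: O → C → G → L → A → O costs 35 (by enumerating all 12 distinct tours).
Excess = 40 − 35 = 5.

Excess over optimum: 5 miles.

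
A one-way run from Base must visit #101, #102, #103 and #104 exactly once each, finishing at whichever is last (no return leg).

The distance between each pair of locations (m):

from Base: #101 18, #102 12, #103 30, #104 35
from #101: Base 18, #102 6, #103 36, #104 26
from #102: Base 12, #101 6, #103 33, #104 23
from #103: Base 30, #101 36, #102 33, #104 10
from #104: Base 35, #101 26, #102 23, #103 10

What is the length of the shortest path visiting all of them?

54 m — the minimum one-way total.

There are 4! = 24 possible orderings.
Base→#101→#102→#103→#104: 18+6+33+10 = 67
Base→#101→#102→#104→#103: 18+6+23+10 = 57
Base→#101→#103→#102→#104: 18+36+33+23 = 110
Base→#101→#103→#104→#102: 18+36+10+23 = 87
Base→#101→#104→#102→#103: 18+26+23+33 = 100
Base→#101→#104→#103→#102: 18+26+10+33 = 87
Base→#102→#101→#103→#104: 12+6+36+10 = 64
Base→#102→#101→#104→#103: 12+6+26+10 = 54
Base→#102→#103→#101→#104: 12+33+36+26 = 107
Base→#102→#103→#104→#101: 12+33+10+26 = 81
Base→#102→#104→#101→#103: 12+23+26+36 = 97
Base→#102→#104→#103→#101: 12+23+10+36 = 81
Base→#103→#101→#102→#104: 30+36+6+23 = 95
Base→#103→#101→#104→#102: 30+36+26+23 = 115
… (10 more)
The minimum is 54.
One shortest path: Base → #102 → #101 → #104 → #103.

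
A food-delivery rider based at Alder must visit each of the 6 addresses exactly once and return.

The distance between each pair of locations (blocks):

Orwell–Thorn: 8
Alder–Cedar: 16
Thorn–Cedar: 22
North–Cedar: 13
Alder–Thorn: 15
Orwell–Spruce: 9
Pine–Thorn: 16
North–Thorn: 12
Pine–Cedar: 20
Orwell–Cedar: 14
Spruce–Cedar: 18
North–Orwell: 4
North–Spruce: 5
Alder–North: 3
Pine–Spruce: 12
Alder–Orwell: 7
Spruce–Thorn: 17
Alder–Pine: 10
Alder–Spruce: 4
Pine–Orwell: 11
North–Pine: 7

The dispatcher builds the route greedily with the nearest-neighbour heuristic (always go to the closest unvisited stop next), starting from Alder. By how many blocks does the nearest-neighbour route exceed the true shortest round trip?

From Alder: North=3, Spruce=4, Orwell=7, Pine=10, Thorn=15, Cedar=16 → choose North (3).
From North: Orwell=4, Spruce=5, Pine=7, Thorn=12, Cedar=13 → choose Orwell (4).
From Orwell: Thorn=8, Spruce=9, Pine=11, Cedar=14 → choose Thorn (8).
From Thorn: Pine=16, Spruce=17, Cedar=22 → choose Pine (16).
From Pine: Spruce=12, Cedar=20 → choose Spruce (12).
From Spruce: Cedar=18 → choose Cedar (18).
NN route Alder → North → Orwell → Thorn → Pine → Spruce → Cedar → Alder costs 77.
Optimal: Alder → North → Pine → Thorn → Orwell → Cedar → Spruce → Alder costs 70 (by enumerating all 360 distinct tours).
Excess = 77 − 70 = 7.

The nearest-neighbour route is 7 blocks longer than optimal.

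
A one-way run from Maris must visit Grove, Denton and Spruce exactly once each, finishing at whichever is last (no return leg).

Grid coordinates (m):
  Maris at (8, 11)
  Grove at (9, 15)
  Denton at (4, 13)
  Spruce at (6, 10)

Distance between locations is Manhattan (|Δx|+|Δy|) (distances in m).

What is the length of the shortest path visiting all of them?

There are 3! = 6 possible orderings.
Maris → Grove → Denton → Spruce: 5+7+5 = 17
Maris → Grove → Spruce → Denton: 5+8+5 = 18
Maris → Denton → Grove → Spruce: 6+7+8 = 21
Maris → Denton → Spruce → Grove: 6+5+8 = 19
Maris → Spruce → Grove → Denton: 3+8+7 = 18
Maris → Spruce → Denton → Grove: 3+5+7 = 15
The minimum is 15.
One shortest path: Maris → Spruce → Denton → Grove.

15 m — the minimum one-way total.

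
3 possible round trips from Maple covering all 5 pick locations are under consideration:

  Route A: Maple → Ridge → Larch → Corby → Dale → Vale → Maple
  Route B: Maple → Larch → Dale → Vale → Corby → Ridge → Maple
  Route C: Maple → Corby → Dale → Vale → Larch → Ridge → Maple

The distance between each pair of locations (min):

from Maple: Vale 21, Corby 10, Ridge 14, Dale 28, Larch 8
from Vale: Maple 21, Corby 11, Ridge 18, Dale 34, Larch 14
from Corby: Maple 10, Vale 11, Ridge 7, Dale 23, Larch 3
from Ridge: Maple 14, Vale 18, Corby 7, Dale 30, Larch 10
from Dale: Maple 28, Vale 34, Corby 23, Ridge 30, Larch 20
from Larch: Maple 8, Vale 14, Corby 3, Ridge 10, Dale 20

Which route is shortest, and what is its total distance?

Route A: 14 + 10 + 3 + 23 + 34 + 21 = 105
Route B: 8 + 20 + 34 + 11 + 7 + 14 = 94
Route C: 10 + 23 + 34 + 14 + 10 + 14 = 105

94 min — Route B is the shortest.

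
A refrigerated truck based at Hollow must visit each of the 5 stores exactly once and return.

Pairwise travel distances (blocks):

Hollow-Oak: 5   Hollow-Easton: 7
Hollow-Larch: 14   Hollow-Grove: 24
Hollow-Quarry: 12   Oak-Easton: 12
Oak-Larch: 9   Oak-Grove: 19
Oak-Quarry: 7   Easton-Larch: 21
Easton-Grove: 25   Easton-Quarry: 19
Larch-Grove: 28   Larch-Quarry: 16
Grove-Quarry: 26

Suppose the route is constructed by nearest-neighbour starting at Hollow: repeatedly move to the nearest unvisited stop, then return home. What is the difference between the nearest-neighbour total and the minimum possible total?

The nearest-neighbour route is 10 blocks longer than optimal.

Hollow: Oak=5, Easton=7, Quarry=12, Larch=14, Grove=24 ⇒ Oak
Oak: Quarry=7, Larch=9, Easton=12, Grove=19 ⇒ Quarry
Quarry: Larch=16, Easton=19, Grove=26 ⇒ Larch
Larch: Easton=21, Grove=28 ⇒ Easton
Easton: Grove=25 ⇒ Grove
NN route Hollow → Oak → Quarry → Larch → Easton → Grove → Hollow costs 98.
Optimal: Hollow → Oak → Larch → Quarry → Grove → Easton → Hollow costs 88 (by enumerating all 60 distinct tours).
Excess = 98 − 88 = 10.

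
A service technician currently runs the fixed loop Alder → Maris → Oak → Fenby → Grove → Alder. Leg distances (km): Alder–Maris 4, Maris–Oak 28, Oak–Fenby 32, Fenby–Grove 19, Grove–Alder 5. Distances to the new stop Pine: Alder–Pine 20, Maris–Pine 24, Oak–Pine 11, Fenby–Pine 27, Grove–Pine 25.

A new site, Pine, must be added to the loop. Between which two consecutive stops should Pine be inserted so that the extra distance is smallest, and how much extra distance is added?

Minimum extra distance: 6 km, inserting Pine between Oak and Fenby.

Insertion cost between consecutive stops i–j is d(i,Pine) + d(Pine,j) − d(i,j):
  between Alder and Maris: 20 + 24 − 4 = 40
  between Maris and Oak: 24 + 11 − 28 = 7
  between Oak and Fenby: 11 + 27 − 32 = 6
  between Fenby and Grove: 27 + 25 − 19 = 33
  between Grove and Alder: 25 + 20 − 5 = 40
Cheapest insertion is between Oak and Fenby, adding 6.
New total = 88 + 6 = 94.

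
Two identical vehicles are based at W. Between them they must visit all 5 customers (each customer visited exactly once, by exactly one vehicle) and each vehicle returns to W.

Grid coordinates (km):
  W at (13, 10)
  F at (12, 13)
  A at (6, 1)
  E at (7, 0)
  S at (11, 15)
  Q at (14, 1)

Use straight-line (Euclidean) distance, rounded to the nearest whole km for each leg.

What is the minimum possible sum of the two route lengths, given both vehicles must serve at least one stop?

Minimum combined distance: 38 km.

Check every non-empty split of the stops between the two vehicles; for each half take its own optimal tour:
  {F} + {A, E, S, Q}: 6 + 37 = 43
  {A} + {F, E, S, Q}: 22 + 37 = 59
  {F, A} + {E, S, Q}: 27 + 37 = 64
  {E} + {F, A, S, Q}: 24 + 37 = 61
  {F, E} + {A, S, Q}: 29 + 37 = 66
  {A, E} + {F, S, Q}: 24 + 28 = 52
  … (15 splits in total)
  {F, S} + {A, E, Q}: 10 + 28 = 38  ← best
Best: vehicle 1 W → F → S → W = 10; vehicle 2 W → A → E → Q → W = 28; combined 38.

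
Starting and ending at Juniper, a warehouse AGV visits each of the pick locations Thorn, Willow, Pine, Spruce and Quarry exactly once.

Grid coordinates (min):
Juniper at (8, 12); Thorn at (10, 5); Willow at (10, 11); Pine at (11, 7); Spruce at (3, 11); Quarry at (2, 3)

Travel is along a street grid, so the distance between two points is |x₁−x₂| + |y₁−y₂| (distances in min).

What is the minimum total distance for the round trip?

There are 60 distinct closed tours to check (reversals are equivalent).
Juniper → Thorn → Willow → Pine → Spruce → Quarry → Juniper: 9+6+5+12+9+15 = 56
Juniper → Thorn → Willow → Pine → Quarry → Spruce → Juniper: 9+6+5+13+9+6 = 48
Juniper → Thorn → Willow → Spruce → Pine → Quarry → Juniper: 9+6+7+12+13+15 = 62
Juniper → Thorn → Willow → Spruce → Quarry → Pine → Juniper: 9+6+7+9+13+8 = 52
Juniper → Thorn → Willow → Quarry → Pine → Spruce → Juniper: 9+6+16+13+12+6 = 62
Juniper → Thorn → Willow → Quarry → Spruce → Pine → Juniper: 9+6+16+9+12+8 = 60
Juniper → Thorn → Pine → Willow → Spruce → Quarry → Juniper: 9+3+5+7+9+15 = 48
Juniper → Thorn → Pine → Willow → Quarry → Spruce → Juniper: 9+3+5+16+9+6 = 48
Juniper → Thorn → Pine → Spruce → Willow → Quarry → Juniper: 9+3+12+7+16+15 = 62
Juniper → Thorn → Pine → Spruce → Quarry → Willow → Juniper: 9+3+12+9+16+3 = 52
Juniper → Thorn → Pine → Quarry → Willow → Spruce → Juniper: 9+3+13+16+7+6 = 54
Juniper → Thorn → Pine → Quarry → Spruce → Willow → Juniper: 9+3+13+9+7+3 = 44
Juniper → Thorn → Spruce → Willow → Pine → Quarry → Juniper: 9+13+7+5+13+15 = 62
Juniper → Thorn → Spruce → Willow → Quarry → Pine → Juniper: 9+13+7+16+13+8 = 66
… (46 more)
Juniper → Willow → Pine → Thorn → Quarry → Spruce → Juniper: 3+5+3+10+9+6 = 36  ← best
The minimum is 36.
One optimal route: Juniper → Willow → Pine → Thorn → Quarry → Spruce → Juniper (or its reverse).

36 min — the shortest possible round trip.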